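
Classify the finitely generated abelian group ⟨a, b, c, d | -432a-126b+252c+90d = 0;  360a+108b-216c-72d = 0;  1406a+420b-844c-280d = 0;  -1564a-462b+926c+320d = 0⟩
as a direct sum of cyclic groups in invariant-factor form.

Answer: M ≅ ℤ/2 ⊕ ℤ/6 ⊕ ℤ/18 ⊕ ℤ/36

Derivation:
rank_ℚ(R)=4; free=4−4=0
SNF(R) diag = [2, 6, 18, 36] → torsion [2, 6, 18, 36]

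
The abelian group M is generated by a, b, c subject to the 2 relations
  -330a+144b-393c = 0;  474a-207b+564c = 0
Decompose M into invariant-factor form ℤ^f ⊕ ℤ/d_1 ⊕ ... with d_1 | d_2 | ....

rank_ℚ(R)=2; free=3−2=1
SNF(R) diag = [3, 9] → torsion [3, 9]

Answer: M ≅ ℤ^1 ⊕ ℤ/3 ⊕ ℤ/9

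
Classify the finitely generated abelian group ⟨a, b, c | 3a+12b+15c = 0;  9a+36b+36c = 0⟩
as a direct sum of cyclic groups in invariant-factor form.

rank_ℚ(R)=2; free=3−2=1
SNF(R) diag = [3, 9] → torsion [3, 9]

Answer: M ≅ ℤ^1 ⊕ ℤ/3 ⊕ ℤ/9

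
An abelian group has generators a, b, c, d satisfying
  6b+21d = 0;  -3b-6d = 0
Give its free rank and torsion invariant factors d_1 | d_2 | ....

rank_ℚ(R)=2; free=4−2=2
SNF(R) diag = [3, 9] → torsion [3, 9]

Answer: M ≅ ℤ^2 ⊕ ℤ/3 ⊕ ℤ/9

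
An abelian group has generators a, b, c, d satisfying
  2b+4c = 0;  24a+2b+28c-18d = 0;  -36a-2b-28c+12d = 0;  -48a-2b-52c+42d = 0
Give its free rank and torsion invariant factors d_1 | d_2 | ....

Answer: M ≅ ℤ/2 ⊕ ℤ/6 ⊕ ℤ/12 ⊕ ℤ/24

Derivation:
rank_ℚ(R)=4; free=4−4=0
SNF(R) diag = [2, 6, 12, 24] → torsion [2, 6, 12, 24]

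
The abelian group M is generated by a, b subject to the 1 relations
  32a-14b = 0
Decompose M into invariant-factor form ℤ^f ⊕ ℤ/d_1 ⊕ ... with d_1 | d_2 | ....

rank_ℚ(R)=1; free=2−1=1
SNF(R) diag = [2] → torsion [2]

Answer: M ≅ ℤ^1 ⊕ ℤ/2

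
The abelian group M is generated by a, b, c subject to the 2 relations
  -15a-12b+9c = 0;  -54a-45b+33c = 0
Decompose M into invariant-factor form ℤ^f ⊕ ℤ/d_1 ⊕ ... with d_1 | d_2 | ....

rank_ℚ(R)=2; free=3−2=1
SNF(R) diag = [3, 3] → torsion [3, 3]

Answer: M ≅ ℤ^1 ⊕ ℤ/3 ⊕ ℤ/3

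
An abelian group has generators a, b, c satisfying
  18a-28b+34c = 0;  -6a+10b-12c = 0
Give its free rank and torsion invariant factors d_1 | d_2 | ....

Answer: M ≅ ℤ^1 ⊕ ℤ/2 ⊕ ℤ/2

Derivation:
rank_ℚ(R)=2; free=3−2=1
SNF(R) diag = [2, 2] → torsion [2, 2]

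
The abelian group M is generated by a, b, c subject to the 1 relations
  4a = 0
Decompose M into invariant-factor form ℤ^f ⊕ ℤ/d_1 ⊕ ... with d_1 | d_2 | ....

rank_ℚ(R)=1; free=3−1=2
SNF(R) diag = [4] → torsion [4]

Answer: M ≅ ℤ^2 ⊕ ℤ/4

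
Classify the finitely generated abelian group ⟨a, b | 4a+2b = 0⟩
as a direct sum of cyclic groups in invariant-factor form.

Answer: M ≅ ℤ^1 ⊕ ℤ/2

Derivation:
rank_ℚ(R)=1; free=2−1=1
SNF(R) diag = [2] → torsion [2]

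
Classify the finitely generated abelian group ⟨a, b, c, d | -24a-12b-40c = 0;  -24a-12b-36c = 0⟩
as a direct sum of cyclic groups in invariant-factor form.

rank_ℚ(R)=2; free=4−2=2
SNF(R) diag = [4, 12] → torsion [4, 12]

Answer: M ≅ ℤ^2 ⊕ ℤ/4 ⊕ ℤ/12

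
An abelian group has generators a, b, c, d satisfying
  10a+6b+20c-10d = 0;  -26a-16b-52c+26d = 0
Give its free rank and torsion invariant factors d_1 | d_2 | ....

Answer: M ≅ ℤ^2 ⊕ ℤ/2 ⊕ ℤ/2

Derivation:
rank_ℚ(R)=2; free=4−2=2
SNF(R) diag = [2, 2] → torsion [2, 2]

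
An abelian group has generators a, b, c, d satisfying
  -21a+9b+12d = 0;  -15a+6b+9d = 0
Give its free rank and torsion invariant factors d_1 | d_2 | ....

rank_ℚ(R)=2; free=4−2=2
SNF(R) diag = [3, 3] → torsion [3, 3]

Answer: M ≅ ℤ^2 ⊕ ℤ/3 ⊕ ℤ/3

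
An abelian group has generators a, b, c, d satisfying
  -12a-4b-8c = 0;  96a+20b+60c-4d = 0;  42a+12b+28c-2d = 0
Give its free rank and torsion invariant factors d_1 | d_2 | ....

Answer: M ≅ ℤ^1 ⊕ ℤ/2 ⊕ ℤ/4 ⊕ ℤ/12

Derivation:
rank_ℚ(R)=3; free=4−3=1
SNF(R) diag = [2, 4, 12] → torsion [2, 4, 12]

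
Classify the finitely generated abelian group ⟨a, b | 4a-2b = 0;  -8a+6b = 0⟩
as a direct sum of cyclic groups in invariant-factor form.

Answer: M ≅ ℤ/2 ⊕ ℤ/4

Derivation:
rank_ℚ(R)=2; free=2−2=0
SNF(R) diag = [2, 4] → torsion [2, 4]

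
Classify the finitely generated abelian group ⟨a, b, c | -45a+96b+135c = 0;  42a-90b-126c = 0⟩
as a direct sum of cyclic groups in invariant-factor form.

Answer: M ≅ ℤ^1 ⊕ ℤ/3 ⊕ ℤ/6

Derivation:
rank_ℚ(R)=2; free=3−2=1
SNF(R) diag = [3, 6] → torsion [3, 6]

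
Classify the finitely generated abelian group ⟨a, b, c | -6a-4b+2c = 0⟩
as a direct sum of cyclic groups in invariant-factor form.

rank_ℚ(R)=1; free=3−1=2
SNF(R) diag = [2] → torsion [2]

Answer: M ≅ ℤ^2 ⊕ ℤ/2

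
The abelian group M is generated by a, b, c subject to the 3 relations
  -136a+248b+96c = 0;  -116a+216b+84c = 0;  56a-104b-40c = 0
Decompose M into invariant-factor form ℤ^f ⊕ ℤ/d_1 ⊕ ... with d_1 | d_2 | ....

rank_ℚ(R)=3; free=3−3=0
SNF(R) diag = [4, 8, 8] → torsion [4, 8, 8]

Answer: M ≅ ℤ/4 ⊕ ℤ/8 ⊕ ℤ/8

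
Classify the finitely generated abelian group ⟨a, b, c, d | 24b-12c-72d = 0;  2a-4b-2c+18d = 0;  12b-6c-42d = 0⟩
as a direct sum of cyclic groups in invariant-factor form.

Answer: M ≅ ℤ^1 ⊕ ℤ/2 ⊕ ℤ/6 ⊕ ℤ/12

Derivation:
rank_ℚ(R)=3; free=4−3=1
SNF(R) diag = [2, 6, 12] → torsion [2, 6, 12]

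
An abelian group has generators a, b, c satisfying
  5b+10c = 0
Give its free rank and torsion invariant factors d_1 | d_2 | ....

Answer: M ≅ ℤ^2 ⊕ ℤ/5

Derivation:
rank_ℚ(R)=1; free=3−1=2
SNF(R) diag = [5] → torsion [5]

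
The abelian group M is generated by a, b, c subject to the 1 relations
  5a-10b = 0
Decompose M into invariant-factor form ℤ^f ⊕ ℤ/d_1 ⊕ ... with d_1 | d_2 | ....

Answer: M ≅ ℤ^2 ⊕ ℤ/5

Derivation:
rank_ℚ(R)=1; free=3−1=2
SNF(R) diag = [5] → torsion [5]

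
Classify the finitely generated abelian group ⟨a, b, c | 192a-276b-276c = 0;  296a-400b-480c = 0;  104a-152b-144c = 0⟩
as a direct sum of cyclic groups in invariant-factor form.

rank_ℚ(R)=3; free=3−3=0
SNF(R) diag = [4, 8, 24] → torsion [4, 8, 24]

Answer: M ≅ ℤ/4 ⊕ ℤ/8 ⊕ ℤ/24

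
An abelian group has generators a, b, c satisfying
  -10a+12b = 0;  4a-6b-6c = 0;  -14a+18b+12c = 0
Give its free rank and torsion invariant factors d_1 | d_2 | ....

Answer: M ≅ ℤ/2 ⊕ ℤ/6 ⊕ ℤ/6

Derivation:
rank_ℚ(R)=3; free=3−3=0
SNF(R) diag = [2, 6, 6] → torsion [2, 6, 6]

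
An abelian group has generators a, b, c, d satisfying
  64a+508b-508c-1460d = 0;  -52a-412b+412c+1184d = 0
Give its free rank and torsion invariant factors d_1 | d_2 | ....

rank_ℚ(R)=2; free=4−2=2
SNF(R) diag = [4, 12] → torsion [4, 12]

Answer: M ≅ ℤ^2 ⊕ ℤ/4 ⊕ ℤ/12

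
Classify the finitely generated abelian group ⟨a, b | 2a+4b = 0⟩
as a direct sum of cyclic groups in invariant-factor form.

Answer: M ≅ ℤ^1 ⊕ ℤ/2

Derivation:
rank_ℚ(R)=1; free=2−1=1
SNF(R) diag = [2] → torsion [2]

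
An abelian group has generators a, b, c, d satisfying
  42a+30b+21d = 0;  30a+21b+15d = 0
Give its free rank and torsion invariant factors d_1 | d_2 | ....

Answer: M ≅ ℤ^2 ⊕ ℤ/3 ⊕ ℤ/3

Derivation:
rank_ℚ(R)=2; free=4−2=2
SNF(R) diag = [3, 3] → torsion [3, 3]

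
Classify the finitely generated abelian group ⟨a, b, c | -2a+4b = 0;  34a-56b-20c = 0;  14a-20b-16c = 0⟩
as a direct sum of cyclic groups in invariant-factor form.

rank_ℚ(R)=3; free=3−3=0
SNF(R) diag = [2, 4, 8] → torsion [2, 4, 8]

Answer: M ≅ ℤ/2 ⊕ ℤ/4 ⊕ ℤ/8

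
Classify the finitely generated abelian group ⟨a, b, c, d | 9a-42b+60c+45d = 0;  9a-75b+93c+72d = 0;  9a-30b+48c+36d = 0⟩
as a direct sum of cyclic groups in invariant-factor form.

Answer: M ≅ ℤ^1 ⊕ ℤ/3 ⊕ ℤ/9 ⊕ ℤ/9

Derivation:
rank_ℚ(R)=3; free=4−3=1
SNF(R) diag = [3, 9, 9] → torsion [3, 9, 9]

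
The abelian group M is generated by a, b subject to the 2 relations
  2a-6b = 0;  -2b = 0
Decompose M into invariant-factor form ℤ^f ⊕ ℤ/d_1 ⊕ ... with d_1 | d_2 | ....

Answer: M ≅ ℤ/2 ⊕ ℤ/2

Derivation:
rank_ℚ(R)=2; free=2−2=0
SNF(R) diag = [2, 2] → torsion [2, 2]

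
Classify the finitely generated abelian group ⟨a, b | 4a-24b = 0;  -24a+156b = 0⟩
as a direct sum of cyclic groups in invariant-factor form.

rank_ℚ(R)=2; free=2−2=0
SNF(R) diag = [4, 12] → torsion [4, 12]

Answer: M ≅ ℤ/4 ⊕ ℤ/12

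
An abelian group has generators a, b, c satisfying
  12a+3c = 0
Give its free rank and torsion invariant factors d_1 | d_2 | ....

Answer: M ≅ ℤ^2 ⊕ ℤ/3

Derivation:
rank_ℚ(R)=1; free=3−1=2
SNF(R) diag = [3] → torsion [3]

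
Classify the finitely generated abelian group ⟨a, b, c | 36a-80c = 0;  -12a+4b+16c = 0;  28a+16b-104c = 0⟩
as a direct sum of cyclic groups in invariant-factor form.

Answer: M ≅ ℤ/4 ⊕ ℤ/4 ⊕ ℤ/8

Derivation:
rank_ℚ(R)=3; free=3−3=0
SNF(R) diag = [4, 4, 8] → torsion [4, 4, 8]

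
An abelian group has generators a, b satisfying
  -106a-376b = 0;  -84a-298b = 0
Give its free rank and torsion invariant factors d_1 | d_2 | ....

rank_ℚ(R)=2; free=2−2=0
SNF(R) diag = [2, 2] → torsion [2, 2]

Answer: M ≅ ℤ/2 ⊕ ℤ/2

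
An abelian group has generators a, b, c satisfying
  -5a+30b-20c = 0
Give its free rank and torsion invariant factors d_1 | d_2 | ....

rank_ℚ(R)=1; free=3−1=2
SNF(R) diag = [5] → torsion [5]

Answer: M ≅ ℤ^2 ⊕ ℤ/5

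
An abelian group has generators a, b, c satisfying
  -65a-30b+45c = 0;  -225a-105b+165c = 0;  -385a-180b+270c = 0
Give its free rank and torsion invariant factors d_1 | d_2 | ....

Answer: M ≅ ℤ/5 ⊕ ℤ/15 ⊕ ℤ/15

Derivation:
rank_ℚ(R)=3; free=3−3=0
SNF(R) diag = [5, 15, 15] → torsion [5, 15, 15]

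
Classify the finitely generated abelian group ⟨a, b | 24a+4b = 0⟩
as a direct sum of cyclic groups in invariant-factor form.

rank_ℚ(R)=1; free=2−1=1
SNF(R) diag = [4] → torsion [4]

Answer: M ≅ ℤ^1 ⊕ ℤ/4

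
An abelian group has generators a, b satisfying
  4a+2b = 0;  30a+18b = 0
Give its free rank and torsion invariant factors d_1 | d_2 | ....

Answer: M ≅ ℤ/2 ⊕ ℤ/6

Derivation:
rank_ℚ(R)=2; free=2−2=0
SNF(R) diag = [2, 6] → torsion [2, 6]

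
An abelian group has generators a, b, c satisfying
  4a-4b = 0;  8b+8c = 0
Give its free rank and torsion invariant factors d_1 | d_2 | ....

rank_ℚ(R)=2; free=3−2=1
SNF(R) diag = [4, 8] → torsion [4, 8]

Answer: M ≅ ℤ^1 ⊕ ℤ/4 ⊕ ℤ/8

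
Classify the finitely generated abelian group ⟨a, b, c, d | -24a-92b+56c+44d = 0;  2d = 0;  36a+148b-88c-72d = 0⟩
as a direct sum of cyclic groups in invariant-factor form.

Answer: M ≅ ℤ^1 ⊕ ℤ/2 ⊕ ℤ/4 ⊕ ℤ/12

Derivation:
rank_ℚ(R)=3; free=4−3=1
SNF(R) diag = [2, 4, 12] → torsion [2, 4, 12]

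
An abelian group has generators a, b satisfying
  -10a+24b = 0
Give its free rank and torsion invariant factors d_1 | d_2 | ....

Answer: M ≅ ℤ^1 ⊕ ℤ/2

Derivation:
rank_ℚ(R)=1; free=2−1=1
SNF(R) diag = [2] → torsion [2]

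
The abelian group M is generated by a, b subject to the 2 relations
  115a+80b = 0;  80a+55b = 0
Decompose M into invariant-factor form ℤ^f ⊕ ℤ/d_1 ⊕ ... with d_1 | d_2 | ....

Answer: M ≅ ℤ/5 ⊕ ℤ/15

Derivation:
rank_ℚ(R)=2; free=2−2=0
SNF(R) diag = [5, 15] → torsion [5, 15]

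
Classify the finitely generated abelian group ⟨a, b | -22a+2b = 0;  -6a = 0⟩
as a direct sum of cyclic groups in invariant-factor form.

Answer: M ≅ ℤ/2 ⊕ ℤ/6

Derivation:
rank_ℚ(R)=2; free=2−2=0
SNF(R) diag = [2, 6] → torsion [2, 6]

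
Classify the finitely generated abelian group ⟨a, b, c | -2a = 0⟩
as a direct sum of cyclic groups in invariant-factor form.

Answer: M ≅ ℤ^2 ⊕ ℤ/2

Derivation:
rank_ℚ(R)=1; free=3−1=2
SNF(R) diag = [2] → torsion [2]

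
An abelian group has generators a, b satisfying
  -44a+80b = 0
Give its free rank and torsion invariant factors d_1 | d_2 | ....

rank_ℚ(R)=1; free=2−1=1
SNF(R) diag = [4] → torsion [4]

Answer: M ≅ ℤ^1 ⊕ ℤ/4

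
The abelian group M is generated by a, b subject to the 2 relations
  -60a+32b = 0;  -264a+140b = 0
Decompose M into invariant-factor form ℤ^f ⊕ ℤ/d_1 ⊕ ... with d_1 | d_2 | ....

rank_ℚ(R)=2; free=2−2=0
SNF(R) diag = [4, 12] → torsion [4, 12]

Answer: M ≅ ℤ/4 ⊕ ℤ/12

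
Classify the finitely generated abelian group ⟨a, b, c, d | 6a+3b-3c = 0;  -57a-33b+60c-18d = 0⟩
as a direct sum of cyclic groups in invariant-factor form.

Answer: M ≅ ℤ^2 ⊕ ℤ/3 ⊕ ℤ/9

Derivation:
rank_ℚ(R)=2; free=4−2=2
SNF(R) diag = [3, 9] → torsion [3, 9]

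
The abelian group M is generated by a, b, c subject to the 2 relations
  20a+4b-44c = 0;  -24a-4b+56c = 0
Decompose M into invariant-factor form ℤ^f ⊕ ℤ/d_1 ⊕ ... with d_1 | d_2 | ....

Answer: M ≅ ℤ^1 ⊕ ℤ/4 ⊕ ℤ/4

Derivation:
rank_ℚ(R)=2; free=3−2=1
SNF(R) diag = [4, 4] → torsion [4, 4]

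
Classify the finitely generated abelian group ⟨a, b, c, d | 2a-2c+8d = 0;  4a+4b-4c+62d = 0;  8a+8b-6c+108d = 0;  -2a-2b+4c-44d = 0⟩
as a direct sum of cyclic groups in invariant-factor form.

rank_ℚ(R)=4; free=4−4=0
SNF(R) diag = [2, 2, 2, 6] → torsion [2, 2, 2, 6]

Answer: M ≅ ℤ/2 ⊕ ℤ/2 ⊕ ℤ/2 ⊕ ℤ/6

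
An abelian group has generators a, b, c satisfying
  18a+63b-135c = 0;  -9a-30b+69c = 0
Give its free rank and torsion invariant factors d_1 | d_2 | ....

rank_ℚ(R)=2; free=3−2=1
SNF(R) diag = [3, 9] → torsion [3, 9]

Answer: M ≅ ℤ^1 ⊕ ℤ/3 ⊕ ℤ/9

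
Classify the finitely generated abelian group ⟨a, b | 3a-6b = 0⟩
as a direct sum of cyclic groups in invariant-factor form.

Answer: M ≅ ℤ^1 ⊕ ℤ/3

Derivation:
rank_ℚ(R)=1; free=2−1=1
SNF(R) diag = [3] → torsion [3]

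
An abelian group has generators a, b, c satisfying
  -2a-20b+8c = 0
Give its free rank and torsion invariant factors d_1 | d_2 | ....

Answer: M ≅ ℤ^2 ⊕ ℤ/2

Derivation:
rank_ℚ(R)=1; free=3−1=2
SNF(R) diag = [2] → torsion [2]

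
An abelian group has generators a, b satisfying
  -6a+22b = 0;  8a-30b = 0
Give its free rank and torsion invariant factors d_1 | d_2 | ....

rank_ℚ(R)=2; free=2−2=0
SNF(R) diag = [2, 2] → torsion [2, 2]

Answer: M ≅ ℤ/2 ⊕ ℤ/2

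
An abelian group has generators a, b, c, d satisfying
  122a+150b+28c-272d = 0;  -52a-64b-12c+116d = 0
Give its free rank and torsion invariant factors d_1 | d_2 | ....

rank_ℚ(R)=2; free=4−2=2
SNF(R) diag = [2, 4] → torsion [2, 4]

Answer: M ≅ ℤ^2 ⊕ ℤ/2 ⊕ ℤ/4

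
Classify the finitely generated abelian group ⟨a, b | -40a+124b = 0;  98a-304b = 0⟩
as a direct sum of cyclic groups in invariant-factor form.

Answer: M ≅ ℤ/2 ⊕ ℤ/4

Derivation:
rank_ℚ(R)=2; free=2−2=0
SNF(R) diag = [2, 4] → torsion [2, 4]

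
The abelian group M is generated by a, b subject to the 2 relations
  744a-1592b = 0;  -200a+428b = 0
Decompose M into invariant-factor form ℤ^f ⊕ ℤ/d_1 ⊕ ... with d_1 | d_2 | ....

Answer: M ≅ ℤ/4 ⊕ ℤ/8

Derivation:
rank_ℚ(R)=2; free=2−2=0
SNF(R) diag = [4, 8] → torsion [4, 8]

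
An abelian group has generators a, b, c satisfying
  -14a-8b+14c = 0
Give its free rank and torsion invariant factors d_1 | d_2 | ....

Answer: M ≅ ℤ^2 ⊕ ℤ/2

Derivation:
rank_ℚ(R)=1; free=3−1=2
SNF(R) diag = [2] → torsion [2]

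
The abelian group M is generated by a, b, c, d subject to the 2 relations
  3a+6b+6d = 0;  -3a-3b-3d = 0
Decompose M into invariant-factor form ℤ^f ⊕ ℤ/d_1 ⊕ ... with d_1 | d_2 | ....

rank_ℚ(R)=2; free=4−2=2
SNF(R) diag = [3, 3] → torsion [3, 3]

Answer: M ≅ ℤ^2 ⊕ ℤ/3 ⊕ ℤ/3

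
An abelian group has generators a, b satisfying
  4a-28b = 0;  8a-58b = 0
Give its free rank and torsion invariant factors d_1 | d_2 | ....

Answer: M ≅ ℤ/2 ⊕ ℤ/4

Derivation:
rank_ℚ(R)=2; free=2−2=0
SNF(R) diag = [2, 4] → torsion [2, 4]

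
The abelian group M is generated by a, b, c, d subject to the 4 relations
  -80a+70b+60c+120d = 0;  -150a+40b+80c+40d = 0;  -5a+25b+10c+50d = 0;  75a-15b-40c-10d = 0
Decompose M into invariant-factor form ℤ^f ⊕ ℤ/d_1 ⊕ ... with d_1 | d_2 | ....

Answer: M ≅ ℤ/5 ⊕ ℤ/10 ⊕ ℤ/10 ⊕ ℤ/20

Derivation:
rank_ℚ(R)=4; free=4−4=0
SNF(R) diag = [5, 10, 10, 20] → torsion [5, 10, 10, 20]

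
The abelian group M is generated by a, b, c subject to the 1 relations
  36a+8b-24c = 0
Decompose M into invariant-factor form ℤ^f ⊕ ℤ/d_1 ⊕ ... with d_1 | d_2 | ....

rank_ℚ(R)=1; free=3−1=2
SNF(R) diag = [4] → torsion [4]

Answer: M ≅ ℤ^2 ⊕ ℤ/4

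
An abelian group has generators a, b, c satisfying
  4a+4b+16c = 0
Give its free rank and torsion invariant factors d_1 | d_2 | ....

rank_ℚ(R)=1; free=3−1=2
SNF(R) diag = [4] → torsion [4]

Answer: M ≅ ℤ^2 ⊕ ℤ/4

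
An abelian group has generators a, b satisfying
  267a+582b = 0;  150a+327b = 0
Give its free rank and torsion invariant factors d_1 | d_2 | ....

Answer: M ≅ ℤ/3 ⊕ ℤ/3

Derivation:
rank_ℚ(R)=2; free=2−2=0
SNF(R) diag = [3, 3] → torsion [3, 3]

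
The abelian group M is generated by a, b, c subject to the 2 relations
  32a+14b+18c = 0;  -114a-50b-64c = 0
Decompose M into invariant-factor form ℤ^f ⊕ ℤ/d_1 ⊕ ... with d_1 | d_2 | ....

rank_ℚ(R)=2; free=3−2=1
SNF(R) diag = [2, 2] → torsion [2, 2]

Answer: M ≅ ℤ^1 ⊕ ℤ/2 ⊕ ℤ/2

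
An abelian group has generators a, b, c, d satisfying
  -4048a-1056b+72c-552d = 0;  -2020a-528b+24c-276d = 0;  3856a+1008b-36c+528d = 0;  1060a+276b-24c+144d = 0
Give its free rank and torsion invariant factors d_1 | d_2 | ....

Answer: M ≅ ℤ/4 ⊕ ℤ/12 ⊕ ℤ/12 ⊕ ℤ/24

Derivation:
rank_ℚ(R)=4; free=4−4=0
SNF(R) diag = [4, 12, 12, 24] → torsion [4, 12, 12, 24]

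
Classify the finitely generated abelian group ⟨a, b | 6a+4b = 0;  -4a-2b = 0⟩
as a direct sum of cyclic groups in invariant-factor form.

Answer: M ≅ ℤ/2 ⊕ ℤ/2

Derivation:
rank_ℚ(R)=2; free=2−2=0
SNF(R) diag = [2, 2] → torsion [2, 2]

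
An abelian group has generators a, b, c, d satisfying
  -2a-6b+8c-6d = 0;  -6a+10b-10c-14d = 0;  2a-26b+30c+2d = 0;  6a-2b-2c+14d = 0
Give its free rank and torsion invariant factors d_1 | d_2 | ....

Answer: M ≅ ℤ/2 ⊕ ℤ/2 ⊕ ℤ/4 ⊕ ℤ/8

Derivation:
rank_ℚ(R)=4; free=4−4=0
SNF(R) diag = [2, 2, 4, 8] → torsion [2, 2, 4, 8]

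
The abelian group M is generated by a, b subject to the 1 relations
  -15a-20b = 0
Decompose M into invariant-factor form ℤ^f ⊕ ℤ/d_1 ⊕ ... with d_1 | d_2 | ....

rank_ℚ(R)=1; free=2−1=1
SNF(R) diag = [5] → torsion [5]

Answer: M ≅ ℤ^1 ⊕ ℤ/5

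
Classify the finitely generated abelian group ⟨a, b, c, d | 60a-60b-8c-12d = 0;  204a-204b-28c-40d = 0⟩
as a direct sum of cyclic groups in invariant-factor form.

Answer: M ≅ ℤ^2 ⊕ ℤ/4 ⊕ ℤ/4

Derivation:
rank_ℚ(R)=2; free=4−2=2
SNF(R) diag = [4, 4] → torsion [4, 4]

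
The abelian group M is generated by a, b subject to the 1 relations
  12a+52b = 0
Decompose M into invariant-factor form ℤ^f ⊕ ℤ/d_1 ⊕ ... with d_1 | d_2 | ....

Answer: M ≅ ℤ^1 ⊕ ℤ/4

Derivation:
rank_ℚ(R)=1; free=2−1=1
SNF(R) diag = [4] → torsion [4]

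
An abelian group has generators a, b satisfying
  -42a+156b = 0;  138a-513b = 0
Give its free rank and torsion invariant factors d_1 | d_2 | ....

Answer: M ≅ ℤ/3 ⊕ ℤ/6

Derivation:
rank_ℚ(R)=2; free=2−2=0
SNF(R) diag = [3, 6] → torsion [3, 6]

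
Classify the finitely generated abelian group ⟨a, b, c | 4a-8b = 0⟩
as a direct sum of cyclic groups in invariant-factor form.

rank_ℚ(R)=1; free=3−1=2
SNF(R) diag = [4] → torsion [4]

Answer: M ≅ ℤ^2 ⊕ ℤ/4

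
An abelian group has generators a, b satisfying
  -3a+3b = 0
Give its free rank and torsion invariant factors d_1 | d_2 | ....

rank_ℚ(R)=1; free=2−1=1
SNF(R) diag = [3] → torsion [3]

Answer: M ≅ ℤ^1 ⊕ ℤ/3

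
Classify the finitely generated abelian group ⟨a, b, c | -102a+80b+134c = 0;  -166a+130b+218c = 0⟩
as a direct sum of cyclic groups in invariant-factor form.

Answer: M ≅ ℤ^1 ⊕ ℤ/2 ⊕ ℤ/2

Derivation:
rank_ℚ(R)=2; free=3−2=1
SNF(R) diag = [2, 2] → torsion [2, 2]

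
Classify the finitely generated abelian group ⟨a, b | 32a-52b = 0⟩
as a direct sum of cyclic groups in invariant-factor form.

Answer: M ≅ ℤ^1 ⊕ ℤ/4

Derivation:
rank_ℚ(R)=1; free=2−1=1
SNF(R) diag = [4] → torsion [4]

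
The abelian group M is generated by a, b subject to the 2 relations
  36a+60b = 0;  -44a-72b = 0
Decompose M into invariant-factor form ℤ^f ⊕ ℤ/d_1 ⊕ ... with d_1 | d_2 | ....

rank_ℚ(R)=2; free=2−2=0
SNF(R) diag = [4, 12] → torsion [4, 12]

Answer: M ≅ ℤ/4 ⊕ ℤ/12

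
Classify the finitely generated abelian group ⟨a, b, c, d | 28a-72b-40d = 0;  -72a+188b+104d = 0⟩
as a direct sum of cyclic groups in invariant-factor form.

Answer: M ≅ ℤ^2 ⊕ ℤ/4 ⊕ ℤ/4

Derivation:
rank_ℚ(R)=2; free=4−2=2
SNF(R) diag = [4, 4] → torsion [4, 4]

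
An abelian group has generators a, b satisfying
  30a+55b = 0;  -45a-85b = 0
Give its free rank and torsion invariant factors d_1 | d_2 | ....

Answer: M ≅ ℤ/5 ⊕ ℤ/15

Derivation:
rank_ℚ(R)=2; free=2−2=0
SNF(R) diag = [5, 15] → torsion [5, 15]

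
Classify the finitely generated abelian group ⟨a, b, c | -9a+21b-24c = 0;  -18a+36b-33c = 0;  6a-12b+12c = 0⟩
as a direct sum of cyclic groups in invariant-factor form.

rank_ℚ(R)=3; free=3−3=0
SNF(R) diag = [3, 3, 6] → torsion [3, 3, 6]

Answer: M ≅ ℤ/3 ⊕ ℤ/3 ⊕ ℤ/6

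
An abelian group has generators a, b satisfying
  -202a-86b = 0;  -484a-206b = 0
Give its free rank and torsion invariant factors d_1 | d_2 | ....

rank_ℚ(R)=2; free=2−2=0
SNF(R) diag = [2, 6] → torsion [2, 6]

Answer: M ≅ ℤ/2 ⊕ ℤ/6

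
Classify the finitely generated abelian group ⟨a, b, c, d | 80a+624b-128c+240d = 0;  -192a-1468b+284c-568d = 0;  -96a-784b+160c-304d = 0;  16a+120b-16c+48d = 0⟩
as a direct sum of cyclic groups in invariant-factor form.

Answer: M ≅ ℤ/4 ⊕ ℤ/8 ⊕ ℤ/16 ⊕ ℤ/48

Derivation:
rank_ℚ(R)=4; free=4−4=0
SNF(R) diag = [4, 8, 16, 48] → torsion [4, 8, 16, 48]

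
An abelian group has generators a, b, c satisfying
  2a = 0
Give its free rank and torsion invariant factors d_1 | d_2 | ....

rank_ℚ(R)=1; free=3−1=2
SNF(R) diag = [2] → torsion [2]

Answer: M ≅ ℤ^2 ⊕ ℤ/2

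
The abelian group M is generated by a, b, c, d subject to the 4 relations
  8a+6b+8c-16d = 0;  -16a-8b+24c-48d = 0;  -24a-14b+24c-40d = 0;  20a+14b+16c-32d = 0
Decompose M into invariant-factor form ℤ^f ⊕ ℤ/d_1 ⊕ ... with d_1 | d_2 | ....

Answer: M ≅ ℤ/2 ⊕ ℤ/4 ⊕ ℤ/8 ⊕ ℤ/24

Derivation:
rank_ℚ(R)=4; free=4−4=0
SNF(R) diag = [2, 4, 8, 24] → torsion [2, 4, 8, 24]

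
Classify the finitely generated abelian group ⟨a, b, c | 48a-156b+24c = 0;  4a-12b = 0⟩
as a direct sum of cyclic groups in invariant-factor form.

Answer: M ≅ ℤ^1 ⊕ ℤ/4 ⊕ ℤ/12

Derivation:
rank_ℚ(R)=2; free=3−2=1
SNF(R) diag = [4, 12] → torsion [4, 12]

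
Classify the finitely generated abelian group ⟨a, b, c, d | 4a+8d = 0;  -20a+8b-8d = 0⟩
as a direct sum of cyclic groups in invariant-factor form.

rank_ℚ(R)=2; free=4−2=2
SNF(R) diag = [4, 8] → torsion [4, 8]

Answer: M ≅ ℤ^2 ⊕ ℤ/4 ⊕ ℤ/8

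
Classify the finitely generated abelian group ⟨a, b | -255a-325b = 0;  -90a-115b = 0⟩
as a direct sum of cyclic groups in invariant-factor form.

rank_ℚ(R)=2; free=2−2=0
SNF(R) diag = [5, 15] → torsion [5, 15]

Answer: M ≅ ℤ/5 ⊕ ℤ/15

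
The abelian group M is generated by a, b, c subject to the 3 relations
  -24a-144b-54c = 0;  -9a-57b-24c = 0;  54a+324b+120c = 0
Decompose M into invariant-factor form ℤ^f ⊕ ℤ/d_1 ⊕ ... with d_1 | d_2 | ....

Answer: M ≅ ℤ/3 ⊕ ℤ/6 ⊕ ℤ/6

Derivation:
rank_ℚ(R)=3; free=3−3=0
SNF(R) diag = [3, 6, 6] → torsion [3, 6, 6]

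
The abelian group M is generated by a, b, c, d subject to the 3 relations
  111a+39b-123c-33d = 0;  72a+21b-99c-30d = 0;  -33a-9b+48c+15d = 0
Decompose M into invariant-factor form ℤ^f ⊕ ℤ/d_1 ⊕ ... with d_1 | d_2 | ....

rank_ℚ(R)=3; free=4−3=1
SNF(R) diag = [3, 3, 9] → torsion [3, 3, 9]

Answer: M ≅ ℤ^1 ⊕ ℤ/3 ⊕ ℤ/3 ⊕ ℤ/9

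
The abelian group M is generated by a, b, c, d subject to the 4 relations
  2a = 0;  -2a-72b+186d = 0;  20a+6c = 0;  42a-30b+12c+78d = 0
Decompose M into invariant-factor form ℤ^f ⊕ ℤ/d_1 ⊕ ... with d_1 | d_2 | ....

rank_ℚ(R)=4; free=4−4=0
SNF(R) diag = [2, 6, 6, 6] → torsion [2, 6, 6, 6]

Answer: M ≅ ℤ/2 ⊕ ℤ/6 ⊕ ℤ/6 ⊕ ℤ/6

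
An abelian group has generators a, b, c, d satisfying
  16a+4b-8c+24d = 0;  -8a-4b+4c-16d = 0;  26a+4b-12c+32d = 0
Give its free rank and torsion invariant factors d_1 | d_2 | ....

Answer: M ≅ ℤ^1 ⊕ ℤ/2 ⊕ ℤ/4 ⊕ ℤ/4

Derivation:
rank_ℚ(R)=3; free=4−3=1
SNF(R) diag = [2, 4, 4] → torsion [2, 4, 4]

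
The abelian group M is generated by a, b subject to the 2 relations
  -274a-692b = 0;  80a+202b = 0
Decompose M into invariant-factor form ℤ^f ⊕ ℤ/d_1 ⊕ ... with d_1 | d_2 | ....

Answer: M ≅ ℤ/2 ⊕ ℤ/6

Derivation:
rank_ℚ(R)=2; free=2−2=0
SNF(R) diag = [2, 6] → torsion [2, 6]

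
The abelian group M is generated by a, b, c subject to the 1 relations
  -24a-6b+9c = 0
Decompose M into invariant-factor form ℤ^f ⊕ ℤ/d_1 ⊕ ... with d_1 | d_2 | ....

rank_ℚ(R)=1; free=3−1=2
SNF(R) diag = [3] → torsion [3]

Answer: M ≅ ℤ^2 ⊕ ℤ/3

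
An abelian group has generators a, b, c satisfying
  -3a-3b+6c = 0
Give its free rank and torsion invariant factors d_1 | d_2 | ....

Answer: M ≅ ℤ^2 ⊕ ℤ/3

Derivation:
rank_ℚ(R)=1; free=3−1=2
SNF(R) diag = [3] → torsion [3]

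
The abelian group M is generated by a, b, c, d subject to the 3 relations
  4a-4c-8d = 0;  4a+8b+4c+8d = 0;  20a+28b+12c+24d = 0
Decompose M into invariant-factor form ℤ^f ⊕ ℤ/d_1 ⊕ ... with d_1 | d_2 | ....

rank_ℚ(R)=3; free=4−3=1
SNF(R) diag = [4, 4, 8] → torsion [4, 4, 8]

Answer: M ≅ ℤ^1 ⊕ ℤ/4 ⊕ ℤ/4 ⊕ ℤ/8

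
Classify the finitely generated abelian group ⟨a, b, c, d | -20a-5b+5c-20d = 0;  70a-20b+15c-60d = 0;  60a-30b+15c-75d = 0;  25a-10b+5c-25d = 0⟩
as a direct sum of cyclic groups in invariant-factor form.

rank_ℚ(R)=4; free=4−4=0
SNF(R) diag = [5, 5, 5, 15] → torsion [5, 5, 5, 15]

Answer: M ≅ ℤ/5 ⊕ ℤ/5 ⊕ ℤ/5 ⊕ ℤ/15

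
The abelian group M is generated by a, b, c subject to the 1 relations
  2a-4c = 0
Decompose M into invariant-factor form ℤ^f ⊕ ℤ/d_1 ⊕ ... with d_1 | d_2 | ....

Answer: M ≅ ℤ^2 ⊕ ℤ/2

Derivation:
rank_ℚ(R)=1; free=3−1=2
SNF(R) diag = [2] → torsion [2]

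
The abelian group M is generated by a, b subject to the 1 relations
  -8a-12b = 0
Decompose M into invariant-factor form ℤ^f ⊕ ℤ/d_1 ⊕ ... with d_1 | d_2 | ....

Answer: M ≅ ℤ^1 ⊕ ℤ/4

Derivation:
rank_ℚ(R)=1; free=2−1=1
SNF(R) diag = [4] → torsion [4]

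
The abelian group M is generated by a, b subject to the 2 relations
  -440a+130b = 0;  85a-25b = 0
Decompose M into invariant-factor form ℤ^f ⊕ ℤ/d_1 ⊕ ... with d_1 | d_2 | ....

Answer: M ≅ ℤ/5 ⊕ ℤ/10

Derivation:
rank_ℚ(R)=2; free=2−2=0
SNF(R) diag = [5, 10] → torsion [5, 10]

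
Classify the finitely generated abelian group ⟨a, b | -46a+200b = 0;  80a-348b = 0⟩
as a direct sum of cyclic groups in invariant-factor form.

rank_ℚ(R)=2; free=2−2=0
SNF(R) diag = [2, 4] → torsion [2, 4]

Answer: M ≅ ℤ/2 ⊕ ℤ/4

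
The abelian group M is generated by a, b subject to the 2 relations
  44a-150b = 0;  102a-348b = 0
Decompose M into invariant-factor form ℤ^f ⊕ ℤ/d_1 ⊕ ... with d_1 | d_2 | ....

Answer: M ≅ ℤ/2 ⊕ ℤ/6

Derivation:
rank_ℚ(R)=2; free=2−2=0
SNF(R) diag = [2, 6] → torsion [2, 6]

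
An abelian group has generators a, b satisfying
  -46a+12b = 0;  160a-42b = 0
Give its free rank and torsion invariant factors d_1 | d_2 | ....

rank_ℚ(R)=2; free=2−2=0
SNF(R) diag = [2, 6] → torsion [2, 6]

Answer: M ≅ ℤ/2 ⊕ ℤ/6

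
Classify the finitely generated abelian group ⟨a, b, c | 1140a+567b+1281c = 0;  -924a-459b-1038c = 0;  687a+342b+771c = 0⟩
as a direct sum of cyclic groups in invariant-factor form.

Answer: M ≅ ℤ/3 ⊕ ℤ/9 ⊕ ℤ/27

Derivation:
rank_ℚ(R)=3; free=3−3=0
SNF(R) diag = [3, 9, 27] → torsion [3, 9, 27]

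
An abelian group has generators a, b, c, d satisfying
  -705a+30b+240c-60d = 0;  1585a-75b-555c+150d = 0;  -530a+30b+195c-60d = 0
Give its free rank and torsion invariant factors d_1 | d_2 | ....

rank_ℚ(R)=3; free=4−3=1
SNF(R) diag = [5, 15, 45] → torsion [5, 15, 45]

Answer: M ≅ ℤ^1 ⊕ ℤ/5 ⊕ ℤ/15 ⊕ ℤ/45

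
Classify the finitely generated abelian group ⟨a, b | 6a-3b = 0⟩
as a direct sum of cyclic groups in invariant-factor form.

rank_ℚ(R)=1; free=2−1=1
SNF(R) diag = [3] → torsion [3]

Answer: M ≅ ℤ^1 ⊕ ℤ/3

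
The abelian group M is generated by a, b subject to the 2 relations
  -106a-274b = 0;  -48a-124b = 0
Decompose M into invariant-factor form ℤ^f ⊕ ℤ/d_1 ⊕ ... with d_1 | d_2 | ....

Answer: M ≅ ℤ/2 ⊕ ℤ/4

Derivation:
rank_ℚ(R)=2; free=2−2=0
SNF(R) diag = [2, 4] → torsion [2, 4]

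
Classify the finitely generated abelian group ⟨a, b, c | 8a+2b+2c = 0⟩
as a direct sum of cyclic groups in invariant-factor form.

rank_ℚ(R)=1; free=3−1=2
SNF(R) diag = [2] → torsion [2]

Answer: M ≅ ℤ^2 ⊕ ℤ/2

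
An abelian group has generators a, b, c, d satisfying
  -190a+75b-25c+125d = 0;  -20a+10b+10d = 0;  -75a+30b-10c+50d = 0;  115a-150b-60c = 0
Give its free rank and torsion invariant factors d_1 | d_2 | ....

Answer: M ≅ ℤ/5 ⊕ ℤ/5 ⊕ ℤ/10 ⊕ ℤ/30

Derivation:
rank_ℚ(R)=4; free=4−4=0
SNF(R) diag = [5, 5, 10, 30] → torsion [5, 5, 10, 30]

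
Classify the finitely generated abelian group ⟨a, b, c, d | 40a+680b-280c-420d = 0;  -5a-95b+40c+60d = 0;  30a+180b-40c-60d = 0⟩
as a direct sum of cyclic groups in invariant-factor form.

rank_ℚ(R)=3; free=4−3=1
SNF(R) diag = [5, 10, 20] → torsion [5, 10, 20]

Answer: M ≅ ℤ^1 ⊕ ℤ/5 ⊕ ℤ/10 ⊕ ℤ/20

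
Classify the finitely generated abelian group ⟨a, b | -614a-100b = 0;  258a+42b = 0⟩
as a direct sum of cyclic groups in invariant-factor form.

Answer: M ≅ ℤ/2 ⊕ ℤ/6

Derivation:
rank_ℚ(R)=2; free=2−2=0
SNF(R) diag = [2, 6] → torsion [2, 6]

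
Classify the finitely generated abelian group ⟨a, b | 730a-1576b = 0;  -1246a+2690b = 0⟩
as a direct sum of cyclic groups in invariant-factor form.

rank_ℚ(R)=2; free=2−2=0
SNF(R) diag = [2, 2] → torsion [2, 2]

Answer: M ≅ ℤ/2 ⊕ ℤ/2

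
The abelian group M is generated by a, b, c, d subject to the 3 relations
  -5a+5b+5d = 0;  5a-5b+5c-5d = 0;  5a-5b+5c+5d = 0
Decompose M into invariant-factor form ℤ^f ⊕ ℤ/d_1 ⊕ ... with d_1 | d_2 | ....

rank_ℚ(R)=3; free=4−3=1
SNF(R) diag = [5, 5, 10] → torsion [5, 5, 10]

Answer: M ≅ ℤ^1 ⊕ ℤ/5 ⊕ ℤ/5 ⊕ ℤ/10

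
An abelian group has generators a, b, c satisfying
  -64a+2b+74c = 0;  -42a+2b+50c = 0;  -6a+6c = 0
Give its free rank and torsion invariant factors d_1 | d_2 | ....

rank_ℚ(R)=3; free=3−3=0
SNF(R) diag = [2, 2, 6] → torsion [2, 2, 6]

Answer: M ≅ ℤ/2 ⊕ ℤ/2 ⊕ ℤ/6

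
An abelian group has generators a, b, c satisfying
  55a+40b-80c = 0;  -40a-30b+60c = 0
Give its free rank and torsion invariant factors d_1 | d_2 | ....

Answer: M ≅ ℤ^1 ⊕ ℤ/5 ⊕ ℤ/10

Derivation:
rank_ℚ(R)=2; free=3−2=1
SNF(R) diag = [5, 10] → torsion [5, 10]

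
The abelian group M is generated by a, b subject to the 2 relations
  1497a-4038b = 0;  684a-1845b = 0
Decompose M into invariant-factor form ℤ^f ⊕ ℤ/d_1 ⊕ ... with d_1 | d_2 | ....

Answer: M ≅ ℤ/3 ⊕ ℤ/9

Derivation:
rank_ℚ(R)=2; free=2−2=0
SNF(R) diag = [3, 9] → torsion [3, 9]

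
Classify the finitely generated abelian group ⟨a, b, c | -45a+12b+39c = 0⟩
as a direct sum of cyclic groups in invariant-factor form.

Answer: M ≅ ℤ^2 ⊕ ℤ/3

Derivation:
rank_ℚ(R)=1; free=3−1=2
SNF(R) diag = [3] → torsion [3]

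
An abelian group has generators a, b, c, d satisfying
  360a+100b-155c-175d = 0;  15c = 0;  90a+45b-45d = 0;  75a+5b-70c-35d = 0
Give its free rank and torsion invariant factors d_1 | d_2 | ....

rank_ℚ(R)=4; free=4−4=0
SNF(R) diag = [5, 15, 15, 45] → torsion [5, 15, 15, 45]

Answer: M ≅ ℤ/5 ⊕ ℤ/15 ⊕ ℤ/15 ⊕ ℤ/45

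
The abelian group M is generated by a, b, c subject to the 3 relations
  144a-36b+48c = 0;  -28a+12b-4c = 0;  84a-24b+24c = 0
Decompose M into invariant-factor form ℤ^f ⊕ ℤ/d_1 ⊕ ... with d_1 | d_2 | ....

Answer: M ≅ ℤ/4 ⊕ ℤ/12 ⊕ ℤ/12

Derivation:
rank_ℚ(R)=3; free=3−3=0
SNF(R) diag = [4, 12, 12] → torsion [4, 12, 12]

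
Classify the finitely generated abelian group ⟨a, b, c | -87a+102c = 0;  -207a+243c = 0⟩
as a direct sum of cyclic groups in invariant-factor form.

Answer: M ≅ ℤ^1 ⊕ ℤ/3 ⊕ ℤ/9

Derivation:
rank_ℚ(R)=2; free=3−2=1
SNF(R) diag = [3, 9] → torsion [3, 9]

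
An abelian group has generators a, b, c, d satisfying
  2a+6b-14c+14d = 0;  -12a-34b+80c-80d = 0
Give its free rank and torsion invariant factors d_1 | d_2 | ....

Answer: M ≅ ℤ^2 ⊕ ℤ/2 ⊕ ℤ/2

Derivation:
rank_ℚ(R)=2; free=4−2=2
SNF(R) diag = [2, 2] → torsion [2, 2]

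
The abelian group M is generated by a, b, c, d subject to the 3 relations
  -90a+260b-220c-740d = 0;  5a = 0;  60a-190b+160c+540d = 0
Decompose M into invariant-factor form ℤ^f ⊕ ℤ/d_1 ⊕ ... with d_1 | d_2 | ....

Answer: M ≅ ℤ^1 ⊕ ℤ/5 ⊕ ℤ/10 ⊕ ℤ/20

Derivation:
rank_ℚ(R)=3; free=4−3=1
SNF(R) diag = [5, 10, 20] → torsion [5, 10, 20]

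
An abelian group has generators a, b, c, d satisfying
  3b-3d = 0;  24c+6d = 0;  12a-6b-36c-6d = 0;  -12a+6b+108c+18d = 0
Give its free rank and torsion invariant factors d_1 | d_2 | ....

Answer: M ≅ ℤ/3 ⊕ ℤ/6 ⊕ ℤ/12 ⊕ ℤ/24

Derivation:
rank_ℚ(R)=4; free=4−4=0
SNF(R) diag = [3, 6, 12, 24] → torsion [3, 6, 12, 24]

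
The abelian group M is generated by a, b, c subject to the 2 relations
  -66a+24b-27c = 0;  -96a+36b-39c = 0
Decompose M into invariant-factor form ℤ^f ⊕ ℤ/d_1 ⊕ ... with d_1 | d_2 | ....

rank_ℚ(R)=2; free=3−2=1
SNF(R) diag = [3, 6] → torsion [3, 6]

Answer: M ≅ ℤ^1 ⊕ ℤ/3 ⊕ ℤ/6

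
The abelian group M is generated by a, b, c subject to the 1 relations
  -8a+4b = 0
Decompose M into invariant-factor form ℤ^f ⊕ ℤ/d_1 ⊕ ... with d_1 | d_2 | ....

Answer: M ≅ ℤ^2 ⊕ ℤ/4

Derivation:
rank_ℚ(R)=1; free=3−1=2
SNF(R) diag = [4] → torsion [4]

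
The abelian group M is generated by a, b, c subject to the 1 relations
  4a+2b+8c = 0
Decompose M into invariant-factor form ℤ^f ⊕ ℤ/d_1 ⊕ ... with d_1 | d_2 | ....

rank_ℚ(R)=1; free=3−1=2
SNF(R) diag = [2] → torsion [2]

Answer: M ≅ ℤ^2 ⊕ ℤ/2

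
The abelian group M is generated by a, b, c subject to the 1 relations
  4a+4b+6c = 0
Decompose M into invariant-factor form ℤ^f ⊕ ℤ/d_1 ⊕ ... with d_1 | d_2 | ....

Answer: M ≅ ℤ^2 ⊕ ℤ/2

Derivation:
rank_ℚ(R)=1; free=3−1=2
SNF(R) diag = [2] → torsion [2]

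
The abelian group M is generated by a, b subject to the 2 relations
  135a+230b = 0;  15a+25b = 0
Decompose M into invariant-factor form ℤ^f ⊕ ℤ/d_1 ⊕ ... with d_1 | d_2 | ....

Answer: M ≅ ℤ/5 ⊕ ℤ/15

Derivation:
rank_ℚ(R)=2; free=2−2=0
SNF(R) diag = [5, 15] → torsion [5, 15]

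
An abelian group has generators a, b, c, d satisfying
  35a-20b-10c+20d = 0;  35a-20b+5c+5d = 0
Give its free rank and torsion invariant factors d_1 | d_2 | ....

rank_ℚ(R)=2; free=4−2=2
SNF(R) diag = [5, 15] → torsion [5, 15]

Answer: M ≅ ℤ^2 ⊕ ℤ/5 ⊕ ℤ/15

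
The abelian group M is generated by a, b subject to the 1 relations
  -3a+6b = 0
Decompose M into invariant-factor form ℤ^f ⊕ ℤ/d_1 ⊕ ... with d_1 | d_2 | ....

rank_ℚ(R)=1; free=2−1=1
SNF(R) diag = [3] → torsion [3]

Answer: M ≅ ℤ^1 ⊕ ℤ/3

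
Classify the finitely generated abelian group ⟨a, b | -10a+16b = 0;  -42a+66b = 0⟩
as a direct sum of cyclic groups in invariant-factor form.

rank_ℚ(R)=2; free=2−2=0
SNF(R) diag = [2, 6] → torsion [2, 6]

Answer: M ≅ ℤ/2 ⊕ ℤ/6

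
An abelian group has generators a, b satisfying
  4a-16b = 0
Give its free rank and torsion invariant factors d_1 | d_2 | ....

Answer: M ≅ ℤ^1 ⊕ ℤ/4

Derivation:
rank_ℚ(R)=1; free=2−1=1
SNF(R) diag = [4] → torsion [4]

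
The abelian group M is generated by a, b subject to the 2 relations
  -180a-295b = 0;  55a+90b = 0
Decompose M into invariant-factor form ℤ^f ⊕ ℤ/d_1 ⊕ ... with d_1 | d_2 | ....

rank_ℚ(R)=2; free=2−2=0
SNF(R) diag = [5, 5] → torsion [5, 5]

Answer: M ≅ ℤ/5 ⊕ ℤ/5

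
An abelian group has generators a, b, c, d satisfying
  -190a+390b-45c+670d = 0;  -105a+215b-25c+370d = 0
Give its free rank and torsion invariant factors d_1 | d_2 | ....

Answer: M ≅ ℤ^2 ⊕ ℤ/5 ⊕ ℤ/5

Derivation:
rank_ℚ(R)=2; free=4−2=2
SNF(R) diag = [5, 5] → torsion [5, 5]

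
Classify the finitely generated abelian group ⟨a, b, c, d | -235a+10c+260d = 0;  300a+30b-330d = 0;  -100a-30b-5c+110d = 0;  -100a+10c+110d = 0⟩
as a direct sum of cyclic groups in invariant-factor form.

Answer: M ≅ ℤ/5 ⊕ ℤ/15 ⊕ ℤ/30 ⊕ ℤ/30

Derivation:
rank_ℚ(R)=4; free=4−4=0
SNF(R) diag = [5, 15, 30, 30] → torsion [5, 15, 30, 30]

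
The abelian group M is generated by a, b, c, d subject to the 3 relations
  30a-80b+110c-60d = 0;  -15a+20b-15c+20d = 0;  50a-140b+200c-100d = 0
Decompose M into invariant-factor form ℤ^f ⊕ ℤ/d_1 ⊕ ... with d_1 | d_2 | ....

Answer: M ≅ ℤ^1 ⊕ ℤ/5 ⊕ ℤ/10 ⊕ ℤ/20

Derivation:
rank_ℚ(R)=3; free=4−3=1
SNF(R) diag = [5, 10, 20] → torsion [5, 10, 20]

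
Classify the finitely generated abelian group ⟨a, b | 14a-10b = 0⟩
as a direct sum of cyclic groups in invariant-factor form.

rank_ℚ(R)=1; free=2−1=1
SNF(R) diag = [2] → torsion [2]

Answer: M ≅ ℤ^1 ⊕ ℤ/2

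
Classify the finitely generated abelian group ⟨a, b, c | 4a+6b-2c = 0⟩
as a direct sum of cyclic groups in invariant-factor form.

Answer: M ≅ ℤ^2 ⊕ ℤ/2

Derivation:
rank_ℚ(R)=1; free=3−1=2
SNF(R) diag = [2] → torsion [2]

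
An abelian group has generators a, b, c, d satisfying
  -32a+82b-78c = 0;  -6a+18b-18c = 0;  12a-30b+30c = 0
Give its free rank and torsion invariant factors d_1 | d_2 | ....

rank_ℚ(R)=3; free=4−3=1
SNF(R) diag = [2, 6, 12] → torsion [2, 6, 12]

Answer: M ≅ ℤ^1 ⊕ ℤ/2 ⊕ ℤ/6 ⊕ ℤ/12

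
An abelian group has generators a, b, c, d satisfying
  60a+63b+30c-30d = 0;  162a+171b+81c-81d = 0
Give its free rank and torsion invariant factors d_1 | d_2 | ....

rank_ℚ(R)=2; free=4−2=2
SNF(R) diag = [3, 9] → torsion [3, 9]

Answer: M ≅ ℤ^2 ⊕ ℤ/3 ⊕ ℤ/9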